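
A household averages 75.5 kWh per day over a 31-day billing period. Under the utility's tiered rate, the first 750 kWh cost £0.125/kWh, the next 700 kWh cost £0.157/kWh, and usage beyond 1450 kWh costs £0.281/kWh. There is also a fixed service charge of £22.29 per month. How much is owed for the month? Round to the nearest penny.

Usage = 75.5 kWh/day × 31 days = 2340.5 kWh
First 750 kWh × £0.125 = £93.75
Next 700 kWh × £0.157 = £109.90
Remaining 890.5 kWh × £0.281 = £250.23
Energy charge = £453.88; + service £22.29 = £476.17

£476.17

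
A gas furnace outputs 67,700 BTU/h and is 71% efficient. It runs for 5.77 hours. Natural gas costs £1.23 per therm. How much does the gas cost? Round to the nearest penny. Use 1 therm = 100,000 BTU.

Heat delivered = 67,700 BTU/h × 5.77 h = 390,629 BTU
Gas input = 390,629 / 0.71 = 550,182 BTU
= 550,182 / 100,000 = 5.502 therm
Cost = 5.502 × £1.23/therm = £6.77

£6.77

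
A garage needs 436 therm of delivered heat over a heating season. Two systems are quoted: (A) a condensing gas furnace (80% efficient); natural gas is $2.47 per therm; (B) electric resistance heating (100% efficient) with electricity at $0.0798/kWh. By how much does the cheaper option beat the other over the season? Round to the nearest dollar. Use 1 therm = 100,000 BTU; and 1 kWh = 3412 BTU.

$326

Heat load = 436 therm × 100,000 = 43,600,000 BTU
Gas: input = 43,600,000 / 0.80 = 54,500,000 BTU = 545 therm → 545 × $2.47 = $1,346.15
Electric: 43,600,000 BTU / 3412 = 12,780 kWh → × $0.0798 = $1,019.72
Difference = |$1,346.15 − $1,019.72| = $326.43 ≈ $326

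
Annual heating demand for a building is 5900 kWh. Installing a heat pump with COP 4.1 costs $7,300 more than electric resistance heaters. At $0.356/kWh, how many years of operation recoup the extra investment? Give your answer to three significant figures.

4.60 years

Resistance: 5900 kWh × $0.356 = $2,100.40/yr
Heat pump: 5900 / 4.1 = 1439 kWh in → × $0.356 = $512.29/yr
Annual savings = $1,588.11
Payback = $7,300 / $1,588.11 = 4.6 years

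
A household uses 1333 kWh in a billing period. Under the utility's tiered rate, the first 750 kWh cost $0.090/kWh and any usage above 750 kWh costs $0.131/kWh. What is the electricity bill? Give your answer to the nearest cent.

$143.87

First 750 kWh × $0.090 = $67.50
Remaining 583 kWh × $0.131 = $76.37
Total = $143.87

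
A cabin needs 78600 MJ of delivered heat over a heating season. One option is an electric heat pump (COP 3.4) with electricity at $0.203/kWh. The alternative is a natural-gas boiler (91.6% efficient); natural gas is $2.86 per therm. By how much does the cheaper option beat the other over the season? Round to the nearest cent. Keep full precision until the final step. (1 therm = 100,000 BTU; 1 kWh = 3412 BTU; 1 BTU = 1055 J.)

Heat load = 78600 MJ = 78,600,000,000 J / 1055 = 74,502,370 BTU
Gas: input = 74,502,370 / 0.916 = 81,334,465 BTU = 813.3 therm → 813.3 × $2.86 = $2,326.17
Heat pump: 74,502,370 BTU / 3412 = 21,840 kWh heat; / 3.4 = 6,422 kWh in → × $0.203 = $1,303.70
Difference = |$2,326.17 − $1,303.70| = $1,022.46

$1022.46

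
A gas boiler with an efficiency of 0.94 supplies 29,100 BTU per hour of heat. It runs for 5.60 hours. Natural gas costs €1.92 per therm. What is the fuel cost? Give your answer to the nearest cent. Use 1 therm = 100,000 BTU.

€3.33

Heat delivered = 29,100 BTU/h × 5.60 h = 162,960 BTU
Gas input = 162,960 / 0.94 = 173,362 BTU
= 173,362 / 100,000 = 1.734 therm
Cost = 1.734 × €1.92/therm = €3.33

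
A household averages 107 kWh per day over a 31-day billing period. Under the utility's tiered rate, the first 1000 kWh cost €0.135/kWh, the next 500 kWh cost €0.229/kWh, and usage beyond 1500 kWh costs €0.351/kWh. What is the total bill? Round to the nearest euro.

€887

Usage = 107 kWh/day × 31 days = 3317 kWh
First 1000 kWh × €0.135 = €135.00
Next 500 kWh × €0.229 = €114.50
Remaining 1817 kWh × €0.351 = €637.77
Total = €887.27 ≈ €887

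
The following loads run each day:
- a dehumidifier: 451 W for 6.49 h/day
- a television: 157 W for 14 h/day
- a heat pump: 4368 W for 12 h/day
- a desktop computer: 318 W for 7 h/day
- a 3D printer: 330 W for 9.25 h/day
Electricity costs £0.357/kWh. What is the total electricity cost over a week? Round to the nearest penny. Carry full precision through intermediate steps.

dehumidifier: 451 W × 6.49 h × 7 d = 20,489 Wh = 20.49 kWh
television: 157 W × 14 h × 7 d = 15,386 Wh = 15.39 kWh
heat pump: 4368 W × 12 h × 7 d = 366,912 Wh = 366.9 kWh
desktop computer: 318 W × 7 h × 7 d = 15,582 Wh = 15.58 kWh
3D printer: 330 W × 9.25 h × 7 d = 21,368 Wh = 21.37 kWh
Total energy = 20.49 + 15.39 + 366.9 + 15.58 + 21.37 = 439.7 kWh
Cost = 439.7 kWh × £0.357 = £156.99

£156.99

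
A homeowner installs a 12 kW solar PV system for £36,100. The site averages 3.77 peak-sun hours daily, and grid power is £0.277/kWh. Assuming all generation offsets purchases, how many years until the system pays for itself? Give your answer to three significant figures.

Daily generation = 12 kW × 3.77 h = 45.24 kWh
Annual generation = 45.24 × 365 = 16513 kWh
Annual savings = 16513 × £0.277 = £4,573.99
Payback = £36,100 / £4,573.99 = 7.89 years

7.89 years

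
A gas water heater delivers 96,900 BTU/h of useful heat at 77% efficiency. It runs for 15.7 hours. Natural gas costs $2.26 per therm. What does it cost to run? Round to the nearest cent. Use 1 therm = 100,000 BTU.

$44.65

Heat delivered = 96,900 BTU/h × 15.7 h = 1,521,330 BTU
Gas input = 1,521,330 / 0.77 = 1,975,753 BTU
= 1,975,753 / 100,000 = 19.76 therm
Cost = 19.76 × $2.26/therm = $44.65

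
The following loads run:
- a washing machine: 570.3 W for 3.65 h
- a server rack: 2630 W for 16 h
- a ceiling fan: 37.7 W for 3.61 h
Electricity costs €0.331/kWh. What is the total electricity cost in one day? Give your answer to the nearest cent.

€14.66

washing machine: 570.3 W × 3.65 h = 2,082 Wh = 2.082 kWh
server rack: 2630 W × 16 h = 42,080 Wh = 42.08 kWh
ceiling fan: 37.7 W × 3.61 h = 136 Wh = 0.1361 kWh
Total energy = 2.082 + 42.08 + 0.1361 = 44.3 kWh
Cost = 44.3 kWh × €0.331 = €14.66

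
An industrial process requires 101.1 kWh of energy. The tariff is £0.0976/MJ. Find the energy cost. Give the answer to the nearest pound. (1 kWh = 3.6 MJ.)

£36

101.1 kWh × (3.6 MJ/kWh) = 364 MJ
Cost = 364 MJ × £0.0976/MJ = £35.52 ≈ £36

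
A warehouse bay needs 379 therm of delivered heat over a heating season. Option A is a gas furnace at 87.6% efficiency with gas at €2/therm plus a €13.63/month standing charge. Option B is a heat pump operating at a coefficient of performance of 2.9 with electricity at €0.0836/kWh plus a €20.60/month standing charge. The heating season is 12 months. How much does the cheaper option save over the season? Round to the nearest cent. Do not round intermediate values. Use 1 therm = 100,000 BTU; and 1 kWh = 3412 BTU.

€461.44

Heat load = 379 therm × 100,000 = 37,900,000 BTU
Gas: input = 37,900,000 / 0.876 = 43,264,840 BTU = 432.6 therm → 432.6 × €2 = €865.30; + 12 × €13.63 standing = €1,028.86
Heat pump: 37,900,000 BTU / 3412 = 11,110 kWh heat; / 2.9 = 3,830 kWh in → × €0.0836 = €320.21; + 12 × €20.60 standing = €567.41
Difference = |€1,028.86 − €567.41| = €461.44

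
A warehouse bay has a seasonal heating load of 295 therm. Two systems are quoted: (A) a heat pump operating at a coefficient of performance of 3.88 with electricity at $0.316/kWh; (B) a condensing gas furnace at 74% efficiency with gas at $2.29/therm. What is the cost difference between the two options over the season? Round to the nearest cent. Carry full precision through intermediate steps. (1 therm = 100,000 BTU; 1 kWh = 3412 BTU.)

Heat load = 295 therm × 100,000 = 29,500,000 BTU
Gas: input = 29,500,000 / 0.74 = 39,864,865 BTU = 398.6 therm → 398.6 × $2.29 = $912.91
Heat pump: 29,500,000 BTU / 3412 = 8,646 kWh heat; / 3.88 = 2,228 kWh in → × $0.316 = $704.16
Difference = |$912.91 − $704.16| = $208.75

$208.75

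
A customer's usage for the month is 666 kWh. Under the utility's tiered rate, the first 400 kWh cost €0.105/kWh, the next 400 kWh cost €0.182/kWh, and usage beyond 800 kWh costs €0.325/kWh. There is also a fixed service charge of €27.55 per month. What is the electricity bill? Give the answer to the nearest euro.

First 400 kWh × €0.105 = €42.00
Next 266 kWh × €0.182 = €48.41
Remaining tier: 0 kWh (not reached)
Energy charge = €90.41; + service €27.55 = €117.96 ≈ €118

€118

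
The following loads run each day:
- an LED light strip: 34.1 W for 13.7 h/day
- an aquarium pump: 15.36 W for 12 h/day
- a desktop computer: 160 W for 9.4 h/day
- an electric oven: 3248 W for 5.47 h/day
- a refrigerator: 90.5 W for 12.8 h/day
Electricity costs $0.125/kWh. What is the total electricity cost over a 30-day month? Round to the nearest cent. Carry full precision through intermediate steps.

LED light strip: 34.1 W × 13.7 h × 30 d = 14,015 Wh = 14.02 kWh
aquarium pump: 15.36 W × 12 h × 30 d = 5,530 Wh = 5.53 kWh
desktop computer: 160 W × 9.4 h × 30 d = 45,120 Wh = 45.12 kWh
electric oven: 3248 W × 5.47 h × 30 d = 532,997 Wh = 533 kWh
refrigerator: 90.5 W × 12.8 h × 30 d = 34,752 Wh = 34.75 kWh
Total energy = 14.02 + 5.53 + 45.12 + 533 + 34.75 = 632.4 kWh
Cost = 632.4 kWh × $0.125 = $79.05

$79.05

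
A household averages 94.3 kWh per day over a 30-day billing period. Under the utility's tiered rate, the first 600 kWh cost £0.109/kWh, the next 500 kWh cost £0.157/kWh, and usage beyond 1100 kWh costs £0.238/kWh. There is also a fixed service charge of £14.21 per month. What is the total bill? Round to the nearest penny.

£569.61

Usage = 94.3 kWh/day × 30 days = 2829 kWh
First 600 kWh × £0.109 = £65.40
Next 500 kWh × £0.157 = £78.50
Remaining 1729 kWh × £0.238 = £411.50
Energy charge = £555.40; + service £14.21 = £569.61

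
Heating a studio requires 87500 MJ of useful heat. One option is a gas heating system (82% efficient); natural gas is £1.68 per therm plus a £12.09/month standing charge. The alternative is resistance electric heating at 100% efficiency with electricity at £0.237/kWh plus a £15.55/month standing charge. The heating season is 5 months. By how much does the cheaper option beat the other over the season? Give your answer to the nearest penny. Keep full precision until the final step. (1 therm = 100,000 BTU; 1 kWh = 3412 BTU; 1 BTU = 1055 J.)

£4079.04

Heat load = 87500 MJ = 87,500,000,000 J / 1055 = 82,938,389 BTU
Gas: input = 82,938,389 / 0.820 = 101,144,376 BTU = 1,011 therm → 1,011 × £1.68 = £1,699.23; + 5 × £12.09 standing = £1,759.68
Electric: 82,938,389 BTU / 3412 = 24,310 kWh → × £0.237 = £5,760.96; + 5 × £15.55 standing = £5,838.71
Difference = |£1,759.68 − £5,838.71| = £4,079.04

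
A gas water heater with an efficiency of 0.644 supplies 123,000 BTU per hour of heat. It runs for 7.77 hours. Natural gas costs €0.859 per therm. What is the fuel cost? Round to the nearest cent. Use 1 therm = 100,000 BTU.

€12.75

Heat delivered = 123,000 BTU/h × 7.77 h = 955,710 BTU
Gas input = 955,710 / 0.644 = 1,484,022 BTU
= 1,484,022 / 100,000 = 14.84 therm
Cost = 14.84 × €0.859/therm = €12.75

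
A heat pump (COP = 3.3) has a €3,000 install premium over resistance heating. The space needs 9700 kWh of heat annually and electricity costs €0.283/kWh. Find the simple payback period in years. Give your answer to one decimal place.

Resistance: 9700 kWh × €0.283 = €2,745.10/yr
Heat pump: 9700 / 3.3 = 2939 kWh in → × €0.283 = €831.85/yr
Annual savings = €1,913.25
Payback = €3,000 / €1,913.25 = 1.57 years

1.6 years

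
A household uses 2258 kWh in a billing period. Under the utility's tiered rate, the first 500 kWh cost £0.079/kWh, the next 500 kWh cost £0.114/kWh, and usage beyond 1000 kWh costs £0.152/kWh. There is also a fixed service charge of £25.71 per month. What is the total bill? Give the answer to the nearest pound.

First 500 kWh × £0.079 = £39.50
Next 500 kWh × £0.114 = £57.00
Remaining 1258 kWh × £0.152 = £191.22
Energy charge = £287.72; + service £25.71 = £313.43 ≈ £313

£313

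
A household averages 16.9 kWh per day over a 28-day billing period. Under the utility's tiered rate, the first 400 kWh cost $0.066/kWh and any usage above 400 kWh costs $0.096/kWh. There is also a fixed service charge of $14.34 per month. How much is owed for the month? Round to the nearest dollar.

$48

Usage = 16.9 kWh/day × 28 days = 473.2 kWh
First 400 kWh × $0.066 = $26.40
Remaining 73.2 kWh × $0.096 = $7.03
Energy charge = $33.43; + service $14.34 = $47.77 ≈ $48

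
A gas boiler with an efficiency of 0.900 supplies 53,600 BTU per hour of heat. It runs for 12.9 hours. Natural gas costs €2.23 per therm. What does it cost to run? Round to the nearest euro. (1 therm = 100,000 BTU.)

€17

Heat delivered = 53,600 BTU/h × 12.9 h = 691,440 BTU
Gas input = 691,440 / 0.900 = 768,267 BTU
= 768,267 / 100,000 = 7.683 therm
Cost = 7.683 × €2.23/therm = €17.13 ≈ €17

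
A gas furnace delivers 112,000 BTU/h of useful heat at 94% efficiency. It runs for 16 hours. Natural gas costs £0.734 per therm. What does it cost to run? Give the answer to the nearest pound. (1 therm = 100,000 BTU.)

Heat delivered = 112,000 BTU/h × 16 h = 1,792,000 BTU
Gas input = 1,792,000 / 0.94 = 1,906,383 BTU
= 1,906,383 / 100,000 = 19.06 therm
Cost = 19.06 × £0.734/therm = £13.99 ≈ £14

£14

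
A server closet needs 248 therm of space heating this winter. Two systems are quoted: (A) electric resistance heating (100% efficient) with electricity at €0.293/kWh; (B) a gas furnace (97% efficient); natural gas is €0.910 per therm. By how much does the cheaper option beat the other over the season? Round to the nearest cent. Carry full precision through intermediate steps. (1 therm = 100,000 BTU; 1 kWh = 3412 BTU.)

Heat load = 248 therm × 100,000 = 24,800,000 BTU
Gas: input = 24,800,000 / 0.97 = 25,567,010 BTU = 255.7 therm → 255.7 × €0.910 = €232.66
Electric: 24,800,000 BTU / 3412 = 7,268 kWh → × €0.293 = €2,129.66
Difference = |€232.66 − €2,129.66| = €1,897.00

€1897.00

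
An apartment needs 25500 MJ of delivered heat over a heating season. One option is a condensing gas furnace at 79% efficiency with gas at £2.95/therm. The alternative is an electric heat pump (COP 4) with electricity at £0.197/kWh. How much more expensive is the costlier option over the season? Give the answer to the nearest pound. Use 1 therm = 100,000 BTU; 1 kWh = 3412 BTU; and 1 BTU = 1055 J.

Heat load = 25500 MJ = 25,500,000,000 J / 1055 = 24,170,616 BTU
Gas: input = 24,170,616 / 0.79 = 30,595,717 BTU = 306 therm → 306 × £2.95 = £902.57
Heat pump: 24,170,616 BTU / 3412 = 7,084 kWh heat; / 4 = 1,771 kWh in → × £0.197 = £348.89
Difference = |£902.57 − £348.89| = £553.69 ≈ £554

£554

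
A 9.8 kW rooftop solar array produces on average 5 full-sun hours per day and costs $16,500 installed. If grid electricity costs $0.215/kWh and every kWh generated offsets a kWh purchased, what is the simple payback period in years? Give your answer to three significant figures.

Daily generation = 9.8 kW × 5 h = 49 kWh
Annual generation = 49 × 365 = 17885 kWh
Annual savings = 17885 × $0.215 = $3,845.28
Payback = $16,500 / $3,845.28 = 4.29 years

4.29 years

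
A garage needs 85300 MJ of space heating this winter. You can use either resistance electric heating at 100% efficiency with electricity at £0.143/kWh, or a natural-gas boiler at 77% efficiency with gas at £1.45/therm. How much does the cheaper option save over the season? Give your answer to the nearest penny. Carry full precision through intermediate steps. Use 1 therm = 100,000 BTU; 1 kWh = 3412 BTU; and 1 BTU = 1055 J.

£1866.07

Heat load = 85300 MJ = 85,300,000,000 J / 1055 = 80,853,081 BTU
Gas: input = 80,853,081 / 0.77 = 105,004,001 BTU = 1,050 therm → 1,050 × £1.45 = £1,522.56
Electric: 80,853,081 BTU / 3412 = 23,700 kWh → × £0.143 = £3,388.63
Difference = |£1,522.56 − £3,388.63| = £1,866.07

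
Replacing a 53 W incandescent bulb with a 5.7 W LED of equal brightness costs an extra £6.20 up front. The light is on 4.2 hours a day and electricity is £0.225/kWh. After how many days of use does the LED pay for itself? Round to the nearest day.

Power saved = 53 − 5.7 = 47.3 W
Daily energy saved = 47.3 W × 4.2 h = 198.7 Wh = 0.19866 kWh
Daily savings = 0.19866 × £0.225 = £0.0447
Payback = £6.20 / £0.0447 per day = 138.7 days

139 days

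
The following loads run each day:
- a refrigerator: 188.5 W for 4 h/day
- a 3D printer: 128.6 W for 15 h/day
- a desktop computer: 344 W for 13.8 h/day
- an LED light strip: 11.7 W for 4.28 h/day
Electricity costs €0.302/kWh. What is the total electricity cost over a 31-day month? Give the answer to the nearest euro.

refrigerator: 188.5 W × 4 h × 31 d = 23,374 Wh = 23.37 kWh
3D printer: 128.6 W × 15 h × 31 d = 59,799 Wh = 59.8 kWh
desktop computer: 344 W × 13.8 h × 31 d = 147,163 Wh = 147.2 kWh
LED light strip: 11.7 W × 4.28 h × 31 d = 1,552 Wh = 1.552 kWh
Total energy = 23.37 + 59.8 + 147.2 + 1.552 = 231.9 kWh
Cost = 231.9 kWh × €0.302 = €70.03 ≈ €70

€70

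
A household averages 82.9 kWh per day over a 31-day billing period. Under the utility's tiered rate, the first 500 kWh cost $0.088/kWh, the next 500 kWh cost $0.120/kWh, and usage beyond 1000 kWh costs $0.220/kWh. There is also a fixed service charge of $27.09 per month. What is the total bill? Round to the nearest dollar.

$476

Usage = 82.9 kWh/day × 31 days = 2569.9 kWh
First 500 kWh × $0.088 = $44.00
Next 500 kWh × $0.120 = $60.00
Remaining 1569.9 kWh × $0.220 = $345.38
Energy charge = $449.38; + service $27.09 = $476.47 ≈ $476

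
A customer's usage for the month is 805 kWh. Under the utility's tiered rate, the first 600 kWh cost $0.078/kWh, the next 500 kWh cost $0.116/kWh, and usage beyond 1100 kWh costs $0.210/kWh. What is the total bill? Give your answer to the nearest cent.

First 600 kWh × $0.078 = $46.80
Next 205 kWh × $0.116 = $23.78
Remaining tier: 0 kWh (not reached)
Total = $70.58

$70.58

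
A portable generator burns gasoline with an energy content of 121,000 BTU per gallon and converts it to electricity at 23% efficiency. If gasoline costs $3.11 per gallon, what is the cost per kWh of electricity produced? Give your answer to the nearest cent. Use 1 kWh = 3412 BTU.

Electrical output per gallon = 121,000 BTU × 0.23 / 3412 BTU/kWh = 8.157 kWh
Cost per kWh = $3.11 / 8.157 kWh = $0.381

$0.38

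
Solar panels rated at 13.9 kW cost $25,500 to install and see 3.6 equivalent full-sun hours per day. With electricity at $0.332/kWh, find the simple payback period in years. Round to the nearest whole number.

4 years

Daily generation = 13.9 kW × 3.6 h = 50.04 kWh
Annual generation = 50.04 × 365 = 18265 kWh
Annual savings = 18265 × $0.332 = $6,063.85
Payback = $25,500 / $6,063.85 = 4.21 years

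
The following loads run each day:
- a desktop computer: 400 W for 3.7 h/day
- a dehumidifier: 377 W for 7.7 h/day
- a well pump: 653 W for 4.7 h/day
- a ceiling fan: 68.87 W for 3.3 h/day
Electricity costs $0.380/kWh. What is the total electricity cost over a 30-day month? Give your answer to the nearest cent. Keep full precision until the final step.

desktop computer: 400 W × 3.7 h × 30 d = 44,400 Wh = 44.4 kWh
dehumidifier: 377 W × 7.7 h × 30 d = 87,087 Wh = 87.09 kWh
well pump: 653 W × 4.7 h × 30 d = 92,073 Wh = 92.07 kWh
ceiling fan: 68.87 W × 3.3 h × 30 d = 6,818 Wh = 6.818 kWh
Total energy = 44.4 + 87.09 + 92.07 + 6.818 = 230.4 kWh
Cost = 230.4 kWh × $0.380 = $87.54

$87.54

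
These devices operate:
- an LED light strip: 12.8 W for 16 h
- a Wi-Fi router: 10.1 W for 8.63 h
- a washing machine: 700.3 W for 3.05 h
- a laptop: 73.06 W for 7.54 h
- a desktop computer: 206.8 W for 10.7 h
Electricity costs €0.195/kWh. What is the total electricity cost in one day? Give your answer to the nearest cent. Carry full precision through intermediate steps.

LED light strip: 12.8 W × 16 h = 205 Wh = 0.2048 kWh
Wi-Fi router: 10.1 W × 8.63 h = 87 Wh = 0.08716 kWh
washing machine: 700.3 W × 3.05 h = 2,136 Wh = 2.136 kWh
laptop: 73.06 W × 7.54 h = 551 Wh = 0.5509 kWh
desktop computer: 206.8 W × 10.7 h = 2,213 Wh = 2.213 kWh
Total energy = 0.2048 + 0.08716 + 2.136 + 0.5509 + 2.213 = 5.192 kWh
Cost = 5.192 kWh × €0.195 = €1.01

€1.01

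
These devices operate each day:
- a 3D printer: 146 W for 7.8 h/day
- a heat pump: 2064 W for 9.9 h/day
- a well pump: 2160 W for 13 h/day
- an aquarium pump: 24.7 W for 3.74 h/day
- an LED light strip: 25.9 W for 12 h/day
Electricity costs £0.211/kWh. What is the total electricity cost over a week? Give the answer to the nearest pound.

3D printer: 146 W × 7.8 h × 7 d = 7,972 Wh = 7.972 kWh
heat pump: 2064 W × 9.9 h × 7 d = 143,035 Wh = 143 kWh
well pump: 2160 W × 13 h × 7 d = 196,560 Wh = 196.6 kWh
aquarium pump: 24.7 W × 3.74 h × 7 d = 647 Wh = 0.6466 kWh
LED light strip: 25.9 W × 12 h × 7 d = 2,176 Wh = 2.176 kWh
Total energy = 7.972 + 143 + 196.6 + 0.6466 + 2.176 = 350.4 kWh
Cost = 350.4 kWh × £0.211 = £73.93 ≈ £74

£74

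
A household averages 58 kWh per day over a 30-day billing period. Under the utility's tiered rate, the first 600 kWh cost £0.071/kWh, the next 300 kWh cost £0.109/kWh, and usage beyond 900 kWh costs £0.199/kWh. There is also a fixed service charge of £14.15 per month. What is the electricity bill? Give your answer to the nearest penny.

£256.61

Usage = 58 kWh/day × 30 days = 1740 kWh
First 600 kWh × £0.071 = £42.60
Next 300 kWh × £0.109 = £32.70
Remaining 840 kWh × £0.199 = £167.16
Energy charge = £242.46; + service £14.15 = £256.61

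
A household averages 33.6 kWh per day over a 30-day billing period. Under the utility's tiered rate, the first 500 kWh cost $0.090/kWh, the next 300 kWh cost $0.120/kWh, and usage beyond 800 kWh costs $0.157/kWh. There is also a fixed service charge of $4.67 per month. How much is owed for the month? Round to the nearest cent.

Usage = 33.6 kWh/day × 30 days = 1008 kWh
First 500 kWh × $0.090 = $45.00
Next 300 kWh × $0.120 = $36.00
Remaining 208 kWh × $0.157 = $32.66
Energy charge = $113.66; + service $4.67 = $118.33

$118.33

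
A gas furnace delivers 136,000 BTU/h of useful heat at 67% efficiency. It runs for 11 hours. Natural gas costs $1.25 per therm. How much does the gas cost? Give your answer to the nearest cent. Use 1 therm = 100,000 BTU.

$27.91

Heat delivered = 136,000 BTU/h × 11 h = 1,496,000 BTU
Gas input = 1,496,000 / 0.67 = 2,232,836 BTU
= 2,232,836 / 100,000 = 22.33 therm
Cost = 22.33 × $1.25/therm = $27.91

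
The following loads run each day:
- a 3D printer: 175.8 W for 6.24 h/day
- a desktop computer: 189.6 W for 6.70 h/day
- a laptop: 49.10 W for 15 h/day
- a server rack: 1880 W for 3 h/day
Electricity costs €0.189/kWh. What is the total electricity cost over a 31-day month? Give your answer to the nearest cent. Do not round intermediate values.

€51.23

3D printer: 175.8 W × 6.24 h × 31 d = 34,007 Wh = 34.01 kWh
desktop computer: 189.6 W × 6.70 h × 31 d = 39,380 Wh = 39.38 kWh
laptop: 49.10 W × 15 h × 31 d = 22,832 Wh = 22.83 kWh
server rack: 1880 W × 3 h × 31 d = 174,840 Wh = 174.8 kWh
Total energy = 34.01 + 39.38 + 22.83 + 174.8 = 271.1 kWh
Cost = 271.1 kWh × €0.189 = €51.23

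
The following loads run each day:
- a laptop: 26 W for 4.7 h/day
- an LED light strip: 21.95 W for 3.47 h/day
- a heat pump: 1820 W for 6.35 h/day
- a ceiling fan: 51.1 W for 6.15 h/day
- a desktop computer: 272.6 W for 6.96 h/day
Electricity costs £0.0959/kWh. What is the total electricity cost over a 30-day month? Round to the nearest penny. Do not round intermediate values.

£40.18

laptop: 26 W × 4.7 h × 30 d = 3,666 Wh = 3.666 kWh
LED light strip: 21.95 W × 3.47 h × 30 d = 2,285 Wh = 2.285 kWh
heat pump: 1820 W × 6.35 h × 30 d = 346,710 Wh = 346.7 kWh
ceiling fan: 51.1 W × 6.15 h × 30 d = 9,428 Wh = 9.428 kWh
desktop computer: 272.6 W × 6.96 h × 30 d = 56,919 Wh = 56.92 kWh
Total energy = 3.666 + 2.285 + 346.7 + 9.428 + 56.92 = 419 kWh
Cost = 419 kWh × £0.0959 = £40.18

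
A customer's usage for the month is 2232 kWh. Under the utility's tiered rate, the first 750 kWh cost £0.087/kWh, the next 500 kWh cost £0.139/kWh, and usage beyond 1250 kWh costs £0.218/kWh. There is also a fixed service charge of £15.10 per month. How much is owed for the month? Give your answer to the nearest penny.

First 750 kWh × £0.087 = £65.25
Next 500 kWh × £0.139 = £69.50
Remaining 982 kWh × £0.218 = £214.08
Energy charge = £348.83; + service £15.10 = £363.93

£363.93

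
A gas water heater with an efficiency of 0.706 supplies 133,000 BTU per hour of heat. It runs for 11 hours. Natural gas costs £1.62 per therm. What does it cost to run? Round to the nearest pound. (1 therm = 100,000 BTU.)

Heat delivered = 133,000 BTU/h × 11 h = 1,463,000 BTU
Gas input = 1,463,000 / 0.706 = 2,072,238 BTU
= 2,072,238 / 100,000 = 20.72 therm
Cost = 20.72 × £1.62/therm = £33.57 ≈ £34

£34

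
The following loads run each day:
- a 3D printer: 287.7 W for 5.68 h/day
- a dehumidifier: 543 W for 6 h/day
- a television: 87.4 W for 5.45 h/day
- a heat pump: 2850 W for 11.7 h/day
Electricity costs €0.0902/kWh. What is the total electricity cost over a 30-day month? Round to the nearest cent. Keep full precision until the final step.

€104.76

3D printer: 287.7 W × 5.68 h × 30 d = 49,024 Wh = 49.02 kWh
dehumidifier: 543 W × 6 h × 30 d = 97,740 Wh = 97.74 kWh
television: 87.4 W × 5.45 h × 30 d = 14,290 Wh = 14.29 kWh
heat pump: 2850 W × 11.7 h × 30 d = 1,000,350 Wh = 1,000 kWh
Total energy = 49.02 + 97.74 + 14.29 + 1,000 = 1,161 kWh
Cost = 1,161 kWh × €0.0902 = €104.76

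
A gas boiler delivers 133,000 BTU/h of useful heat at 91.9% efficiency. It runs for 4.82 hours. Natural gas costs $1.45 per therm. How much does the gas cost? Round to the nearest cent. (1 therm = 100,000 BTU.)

Heat delivered = 133,000 BTU/h × 4.82 h = 641,060 BTU
Gas input = 641,060 / 0.919 = 697,563 BTU
= 697,563 / 100,000 = 6.976 therm
Cost = 6.976 × $1.45/therm = $10.11

$10.11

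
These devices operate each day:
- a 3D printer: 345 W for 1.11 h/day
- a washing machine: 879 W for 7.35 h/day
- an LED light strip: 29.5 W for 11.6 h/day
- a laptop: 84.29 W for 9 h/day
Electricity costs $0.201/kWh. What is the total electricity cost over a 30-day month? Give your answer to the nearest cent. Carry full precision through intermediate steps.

$47.90

3D printer: 345 W × 1.11 h × 30 d = 11,489 Wh = 11.49 kWh
washing machine: 879 W × 7.35 h × 30 d = 193,820 Wh = 193.8 kWh
LED light strip: 29.5 W × 11.6 h × 30 d = 10,266 Wh = 10.27 kWh
laptop: 84.29 W × 9 h × 30 d = 22,758 Wh = 22.76 kWh
Total energy = 11.49 + 193.8 + 10.27 + 22.76 = 238.3 kWh
Cost = 238.3 kWh × $0.201 = $47.90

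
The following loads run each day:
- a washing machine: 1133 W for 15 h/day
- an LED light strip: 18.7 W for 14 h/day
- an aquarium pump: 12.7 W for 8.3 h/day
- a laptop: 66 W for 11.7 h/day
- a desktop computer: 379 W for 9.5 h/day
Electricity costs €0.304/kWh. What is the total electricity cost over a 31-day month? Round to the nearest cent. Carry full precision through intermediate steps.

€204.83

washing machine: 1133 W × 15 h × 31 d = 526,845 Wh = 526.8 kWh
LED light strip: 18.7 W × 14 h × 31 d = 8,116 Wh = 8.116 kWh
aquarium pump: 12.7 W × 8.3 h × 31 d = 3,268 Wh = 3.268 kWh
laptop: 66 W × 11.7 h × 31 d = 23,938 Wh = 23.94 kWh
desktop computer: 379 W × 9.5 h × 31 d = 111,616 Wh = 111.6 kWh
Total energy = 526.8 + 8.116 + 3.268 + 23.94 + 111.6 = 673.8 kWh
Cost = 673.8 kWh × €0.304 = €204.83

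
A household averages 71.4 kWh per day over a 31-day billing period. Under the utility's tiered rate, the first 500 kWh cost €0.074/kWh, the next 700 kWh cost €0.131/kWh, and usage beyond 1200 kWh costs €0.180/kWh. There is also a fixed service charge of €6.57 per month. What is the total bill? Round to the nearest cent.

Usage = 71.4 kWh/day × 31 days = 2213.4 kWh
First 500 kWh × €0.074 = €37.00
Next 700 kWh × €0.131 = €91.70
Remaining 1013.4 kWh × €0.180 = €182.41
Energy charge = €311.11; + service €6.57 = €317.68

€317.68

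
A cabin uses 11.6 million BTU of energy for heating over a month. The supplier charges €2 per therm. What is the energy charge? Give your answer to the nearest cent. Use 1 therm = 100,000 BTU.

€232.00

11.6 million BTU × (10 therm/million BTU) = 116 therm
Cost = 116 therm × €2/therm = €232.00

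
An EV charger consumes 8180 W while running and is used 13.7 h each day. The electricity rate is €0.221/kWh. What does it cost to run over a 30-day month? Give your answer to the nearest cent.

Energy = 8180 W × 13.7 h/day × 30 days = 3,361,980 Wh = 3,362 kWh
Cost = 3,362 kWh × €0.221/kWh = €743.00

€743.00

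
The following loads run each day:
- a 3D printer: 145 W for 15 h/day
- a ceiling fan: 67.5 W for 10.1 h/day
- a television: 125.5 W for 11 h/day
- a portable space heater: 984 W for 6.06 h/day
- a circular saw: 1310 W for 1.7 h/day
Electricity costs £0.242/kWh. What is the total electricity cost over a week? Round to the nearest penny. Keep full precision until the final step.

3D printer: 145 W × 15 h × 7 d = 15,225 Wh = 15.22 kWh
ceiling fan: 67.5 W × 10.1 h × 7 d = 4,772 Wh = 4.772 kWh
television: 125.5 W × 11 h × 7 d = 9,664 Wh = 9.664 kWh
portable space heater: 984 W × 6.06 h × 7 d = 41,741 Wh = 41.74 kWh
circular saw: 1310 W × 1.7 h × 7 d = 15,589 Wh = 15.59 kWh
Total energy = 15.22 + 4.772 + 9.664 + 41.74 + 15.59 = 86.99 kWh
Cost = 86.99 kWh × £0.242 = £21.05

£21.05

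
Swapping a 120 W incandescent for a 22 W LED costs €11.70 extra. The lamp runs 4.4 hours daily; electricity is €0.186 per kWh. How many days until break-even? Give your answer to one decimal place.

145.9 days

Power saved = 120 − 22 = 98 W
Daily energy saved = 98 W × 4.4 h = 431.2 Wh = 0.4312 kWh
Daily savings = 0.4312 × €0.186 = €0.0802
Payback = €11.70 / €0.0802 per day = 145.9 days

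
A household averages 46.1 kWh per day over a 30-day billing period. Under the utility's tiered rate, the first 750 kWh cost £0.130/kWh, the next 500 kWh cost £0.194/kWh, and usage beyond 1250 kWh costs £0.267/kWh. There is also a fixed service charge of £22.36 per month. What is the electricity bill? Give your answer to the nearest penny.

Usage = 46.1 kWh/day × 30 days = 1383 kWh
First 750 kWh × £0.130 = £97.50
Next 500 kWh × £0.194 = £97.00
Remaining 133 kWh × £0.267 = £35.51
Energy charge = £230.01; + service £22.36 = £252.37

£252.37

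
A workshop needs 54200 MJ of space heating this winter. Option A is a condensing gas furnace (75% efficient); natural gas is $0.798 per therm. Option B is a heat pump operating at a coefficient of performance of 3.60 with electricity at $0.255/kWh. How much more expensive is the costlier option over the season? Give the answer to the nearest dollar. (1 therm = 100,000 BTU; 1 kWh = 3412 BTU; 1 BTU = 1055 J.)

$520

Heat load = 54200 MJ = 54,200,000,000 J / 1055 = 51,374,408 BTU
Gas: input = 51,374,408 / 0.75 = 68,499,210 BTU = 685 therm → 685 × $0.798 = $546.62
Heat pump: 51,374,408 BTU / 3412 = 15,060 kWh heat; / 3.60 = 4,182 kWh in → × $0.255 = $1,066.54
Difference = |$546.62 − $1,066.54| = $519.91 ≈ $520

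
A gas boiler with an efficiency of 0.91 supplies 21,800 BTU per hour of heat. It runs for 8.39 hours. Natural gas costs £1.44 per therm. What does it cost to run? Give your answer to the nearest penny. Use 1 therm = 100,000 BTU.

£2.89

Heat delivered = 21,800 BTU/h × 8.39 h = 182,902 BTU
Gas input = 182,902 / 0.91 = 200,991 BTU
= 200,991 / 100,000 = 2.01 therm
Cost = 2.01 × £1.44/therm = £2.89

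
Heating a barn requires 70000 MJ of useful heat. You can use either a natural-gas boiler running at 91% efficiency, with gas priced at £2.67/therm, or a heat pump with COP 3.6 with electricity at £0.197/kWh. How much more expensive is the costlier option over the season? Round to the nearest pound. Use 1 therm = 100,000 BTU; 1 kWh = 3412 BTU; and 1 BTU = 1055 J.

Heat load = 70000 MJ = 70,000,000,000 J / 1055 = 66,350,711 BTU
Gas: input = 66,350,711 / 0.910 = 72,912,869 BTU = 729.1 therm → 729.1 × £2.67 = £1,946.77
Heat pump: 66,350,711 BTU / 3412 = 19,450 kWh heat; / 3.6 = 5,402 kWh in → × £0.197 = £1,064.14
Difference = |£1,946.77 − £1,064.14| = £882.63 ≈ £883

£883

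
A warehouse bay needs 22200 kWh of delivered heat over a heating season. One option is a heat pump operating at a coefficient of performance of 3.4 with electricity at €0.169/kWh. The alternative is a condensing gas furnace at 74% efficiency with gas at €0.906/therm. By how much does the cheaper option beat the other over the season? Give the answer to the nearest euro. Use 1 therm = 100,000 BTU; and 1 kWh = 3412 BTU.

€176

Heat load = 22200 kWh × 3412 = 75,746,400 BTU
Gas: input = 75,746,400 / 0.74 = 102,360,000 BTU = 1,024 therm → 1,024 × €0.906 = €927.38
Heat pump: 75,746,400 BTU / 3412 = 22,200 kWh heat; / 3.4 = 6,529 kWh in → × €0.169 = €1,103.47
Difference = |€927.38 − €1,103.47| = €176.09 ≈ €176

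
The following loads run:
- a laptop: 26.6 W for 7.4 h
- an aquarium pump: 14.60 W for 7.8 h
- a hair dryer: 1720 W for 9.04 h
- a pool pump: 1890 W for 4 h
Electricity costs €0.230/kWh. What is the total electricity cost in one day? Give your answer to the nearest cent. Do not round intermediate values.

€5.39

laptop: 26.6 W × 7.4 h = 197 Wh = 0.1968 kWh
aquarium pump: 14.60 W × 7.8 h = 114 Wh = 0.1139 kWh
hair dryer: 1720 W × 9.04 h = 15,549 Wh = 15.55 kWh
pool pump: 1890 W × 4 h = 7,560 Wh = 7.56 kWh
Total energy = 0.1968 + 0.1139 + 15.55 + 7.56 = 23.42 kWh
Cost = 23.42 kWh × €0.230 = €5.39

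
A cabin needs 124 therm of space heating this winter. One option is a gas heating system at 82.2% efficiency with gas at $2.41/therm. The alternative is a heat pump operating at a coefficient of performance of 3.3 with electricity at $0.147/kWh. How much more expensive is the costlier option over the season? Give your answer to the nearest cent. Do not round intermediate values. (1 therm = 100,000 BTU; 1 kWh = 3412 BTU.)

Heat load = 124 therm × 100,000 = 12,400,000 BTU
Gas: input = 12,400,000 / 0.822 = 15,085,158 BTU = 150.9 therm → 150.9 × $2.41 = $363.55
Heat pump: 12,400,000 BTU / 3412 = 3,634 kWh heat; / 3.3 = 1,101 kWh in → × $0.147 = $161.89
Difference = |$363.55 − $161.89| = $201.66

$201.66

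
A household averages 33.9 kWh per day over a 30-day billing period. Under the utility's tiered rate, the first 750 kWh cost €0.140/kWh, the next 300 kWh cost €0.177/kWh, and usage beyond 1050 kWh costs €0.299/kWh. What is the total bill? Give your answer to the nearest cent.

Usage = 33.9 kWh/day × 30 days = 1017 kWh
First 750 kWh × €0.140 = €105.00
Next 267 kWh × €0.177 = €47.26
Remaining tier: 0 kWh (not reached)
Total = €152.26

€152.26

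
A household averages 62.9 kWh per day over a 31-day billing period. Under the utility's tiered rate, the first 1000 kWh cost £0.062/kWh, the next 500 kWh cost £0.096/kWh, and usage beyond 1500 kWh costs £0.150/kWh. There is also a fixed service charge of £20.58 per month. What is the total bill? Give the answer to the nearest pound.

£198

Usage = 62.9 kWh/day × 31 days = 1949.9 kWh
First 1000 kWh × £0.062 = £62.00
Next 500 kWh × £0.096 = £48.00
Remaining 449.9 kWh × £0.150 = £67.49
Energy charge = £177.49; + service £20.58 = £198.06 ≈ £198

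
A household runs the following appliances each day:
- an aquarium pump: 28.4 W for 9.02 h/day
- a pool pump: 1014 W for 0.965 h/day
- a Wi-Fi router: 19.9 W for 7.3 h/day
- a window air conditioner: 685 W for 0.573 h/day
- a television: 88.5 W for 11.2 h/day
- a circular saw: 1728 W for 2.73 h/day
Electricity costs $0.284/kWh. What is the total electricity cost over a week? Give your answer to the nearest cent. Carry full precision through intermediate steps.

aquarium pump: 28.4 W × 9.02 h × 7 d = 1,793 Wh = 1.793 kWh
pool pump: 1014 W × 0.965 h × 7 d = 6,850 Wh = 6.85 kWh
Wi-Fi router: 19.9 W × 7.3 h × 7 d = 1,017 Wh = 1.017 kWh
window air conditioner: 685 W × 0.573 h × 7 d = 2,748 Wh = 2.748 kWh
television: 88.5 W × 11.2 h × 7 d = 6,938 Wh = 6.938 kWh
circular saw: 1728 W × 2.73 h × 7 d = 33,022 Wh = 33.02 kWh
Total energy = 1.793 + 6.85 + 1.017 + 2.748 + 6.938 + 33.02 = 52.37 kWh
Cost = 52.37 kWh × $0.284 = $14.87

$14.87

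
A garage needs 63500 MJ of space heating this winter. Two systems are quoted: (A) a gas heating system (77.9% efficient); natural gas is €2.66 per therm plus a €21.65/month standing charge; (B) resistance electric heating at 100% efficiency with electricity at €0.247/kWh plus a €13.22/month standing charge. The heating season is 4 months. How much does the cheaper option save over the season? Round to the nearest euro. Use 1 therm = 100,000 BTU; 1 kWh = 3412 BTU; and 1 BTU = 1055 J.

Heat load = 63500 MJ = 63,500,000,000 J / 1055 = 60,189,573 BTU
Gas: input = 60,189,573 / 0.779 = 77,265,178 BTU = 772.7 therm → 772.7 × €2.66 = €2,055.25; + 4 × €21.65 standing = €2,141.85
Electric: 60,189,573 BTU / 3412 = 17,640 kWh → × €0.247 = €4,357.22; + 4 × €13.22 standing = €4,410.10
Difference = |€2,141.85 − €4,410.10| = €2,268.24 ≈ €2268

€2268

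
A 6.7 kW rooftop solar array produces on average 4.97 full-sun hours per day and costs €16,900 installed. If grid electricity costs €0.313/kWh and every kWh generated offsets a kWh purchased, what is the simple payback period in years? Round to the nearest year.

Daily generation = 6.7 kW × 4.97 h = 33.3 kWh
Annual generation = 33.3 × 365 = 12154 kWh
Annual savings = 12154 × €0.313 = €3,804.24
Payback = €16,900 / €3,804.24 = 4.44 years

4 years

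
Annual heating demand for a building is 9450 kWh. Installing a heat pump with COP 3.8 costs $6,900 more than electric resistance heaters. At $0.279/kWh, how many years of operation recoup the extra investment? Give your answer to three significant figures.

3.55 years

Resistance: 9450 kWh × $0.279 = $2,636.55/yr
Heat pump: 9450 / 3.8 = 2487 kWh in → × $0.279 = $693.83/yr
Annual savings = $1,942.72
Payback = $6,900 / $1,942.72 = 3.55 years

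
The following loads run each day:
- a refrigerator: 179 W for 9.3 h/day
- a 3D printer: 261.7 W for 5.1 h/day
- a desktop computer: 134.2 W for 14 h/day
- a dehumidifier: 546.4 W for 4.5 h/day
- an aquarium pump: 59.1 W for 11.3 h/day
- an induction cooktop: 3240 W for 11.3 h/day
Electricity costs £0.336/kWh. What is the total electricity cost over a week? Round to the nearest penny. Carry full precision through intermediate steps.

refrigerator: 179 W × 9.3 h × 7 d = 11,653 Wh = 11.65 kWh
3D printer: 261.7 W × 5.1 h × 7 d = 9,343 Wh = 9.343 kWh
desktop computer: 134.2 W × 14 h × 7 d = 13,152 Wh = 13.15 kWh
dehumidifier: 546.4 W × 4.5 h × 7 d = 17,212 Wh = 17.21 kWh
aquarium pump: 59.1 W × 11.3 h × 7 d = 4,675 Wh = 4.675 kWh
induction cooktop: 3240 W × 11.3 h × 7 d = 256,284 Wh = 256.3 kWh
Total energy = 11.65 + 9.343 + 13.15 + 17.21 + 4.675 + 256.3 = 312.3 kWh
Cost = 312.3 kWh × £0.336 = £104.94

£104.94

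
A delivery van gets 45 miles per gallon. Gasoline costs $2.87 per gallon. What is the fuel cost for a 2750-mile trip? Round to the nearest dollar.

Fuel = 2750 mi / 45 mpg = 61.11 gal
Cost = 61.11 gal × $2.87/gal = $175.39 ≈ $175

$175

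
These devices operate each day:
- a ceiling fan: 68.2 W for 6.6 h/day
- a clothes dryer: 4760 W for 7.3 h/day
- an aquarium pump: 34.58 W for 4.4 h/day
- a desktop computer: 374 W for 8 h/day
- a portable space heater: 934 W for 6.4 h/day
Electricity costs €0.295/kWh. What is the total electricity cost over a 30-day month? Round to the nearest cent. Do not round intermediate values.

ceiling fan: 68.2 W × 6.6 h × 30 d = 13,504 Wh = 13.5 kWh
clothes dryer: 4760 W × 7.3 h × 30 d = 1,042,440 Wh = 1,042 kWh
aquarium pump: 34.58 W × 4.4 h × 30 d = 4,565 Wh = 4.565 kWh
desktop computer: 374 W × 8 h × 30 d = 89,760 Wh = 89.76 kWh
portable space heater: 934 W × 6.4 h × 30 d = 179,328 Wh = 179.3 kWh
Total energy = 13.5 + 1,042 + 4.565 + 89.76 + 179.3 = 1,330 kWh
Cost = 1,330 kWh × €0.295 = €392.23

€392.23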